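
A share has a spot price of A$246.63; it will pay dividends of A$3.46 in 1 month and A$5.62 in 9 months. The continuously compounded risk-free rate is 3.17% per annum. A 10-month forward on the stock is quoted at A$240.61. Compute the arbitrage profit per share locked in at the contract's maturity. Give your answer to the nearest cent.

A$3.44 per share

PV(dividends) I = 3.46·e^(−0.0317·1/12) + 5.62·e^(−0.0317·9/12) = 8.9388
Fair forward F* = (S − I)·e^(rT) = (246.63 − 8.9388)·e^0.026417 = 237.6912 × 1.026769 = 244.0540
Market A$240.61 < fair 244.0540: forward underpriced → reverse cash-and-carry (short the stock, invest proceeds at r, pay the dividends, go long the forward).
Profit at T = |F_mkt − F*| = |240.61 − 244.0540| = A$3.44 per share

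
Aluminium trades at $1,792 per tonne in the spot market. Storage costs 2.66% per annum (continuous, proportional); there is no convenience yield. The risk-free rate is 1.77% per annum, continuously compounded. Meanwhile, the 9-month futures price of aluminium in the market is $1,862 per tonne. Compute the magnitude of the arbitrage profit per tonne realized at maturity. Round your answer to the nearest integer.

$9 per tonne

Fair futures: F* = S·e^(carry·T), with carry = (r + u) = 0.0177 + 0.0266 = 0.0443
F* = 1792 · e^(0.0443 × 9/12) = 1792 · e^0.033225 = 1792 × 1.033783 = $1852.5391
Market $1862 > fair $1852.5391: forward overpriced → cash-and-carry (buy spot, short the forward).
At maturity, profit = |F_mkt − F*| = |1862 − 1852.5391| = $9 per tonne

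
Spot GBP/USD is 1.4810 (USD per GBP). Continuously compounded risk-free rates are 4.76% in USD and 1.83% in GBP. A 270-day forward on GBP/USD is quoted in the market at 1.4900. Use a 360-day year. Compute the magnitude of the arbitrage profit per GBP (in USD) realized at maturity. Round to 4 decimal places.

Fair forward: F* = S·e^(carry·T), with carry = (r_USD − r_GBP) = 0.0476 − 0.0183 = 0.0293
F* = 1.4810 · e^(0.0293 × 270/360) = 1.4810 · e^0.021975 = 1.4810 × 1.022218 = 1.5139
Market 1.4900 < fair 1.5139: forward underpriced → reverse cash-and-carry (short spot, go long the forward).
At maturity, profit = |F_mkt − F*| = |1.4900 − 1.5139| = 0.0239 per GBP (in USD)

0.0239 per GBP (in USD)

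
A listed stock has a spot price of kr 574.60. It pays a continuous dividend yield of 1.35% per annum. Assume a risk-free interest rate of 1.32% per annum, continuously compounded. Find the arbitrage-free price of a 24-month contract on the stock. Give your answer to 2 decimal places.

kr 574.26

F = S·e^((r − q)T) = 574.60 · e^((0.0132 − 0.0135) × 24/12)
= 574.60 · e^-0.000600 = 574.60 × 0.999400
F = kr 574.26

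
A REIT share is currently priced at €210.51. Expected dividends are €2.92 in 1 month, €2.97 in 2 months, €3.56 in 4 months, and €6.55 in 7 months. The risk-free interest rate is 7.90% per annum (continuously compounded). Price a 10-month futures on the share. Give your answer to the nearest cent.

PV(dividends) I = 2.92·e^(−0.0790·1/12) + 2.97·e^(−0.0790·2/12) + 3.56·e^(−0.0790·4/12) + 6.55·e^(−0.0790·7/12)
I = 2.9008 + 2.9312 + 3.4675 + 6.2550 = 15.5545
F = (S − I)·e^(rT) = (210.51 − 15.5545) · e^(0.0790·10/12)
= 194.9555 · e^0.065833 = 194.9555 × 1.068048 = €208.22

€208.22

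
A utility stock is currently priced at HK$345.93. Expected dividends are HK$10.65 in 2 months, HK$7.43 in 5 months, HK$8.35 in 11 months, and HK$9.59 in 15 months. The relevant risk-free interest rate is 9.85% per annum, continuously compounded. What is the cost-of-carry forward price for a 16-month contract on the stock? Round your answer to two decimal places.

PV(dividends) I = 10.65·e^(−0.0985·2/12) + 7.43·e^(−0.0985·5/12) + 8.35·e^(−0.0985·11/12) + 9.59·e^(−0.0985·15/12)
I = 10.4766 + 7.1312 + 7.6291 + 8.4790 = 33.7159
F = (S − I)·e^(rT) = (345.93 − 33.7159) · e^(0.0985·16/12)
= 312.2141 · e^0.131333 = 312.2141 × 1.140347 = HK$356.03

HK$356.03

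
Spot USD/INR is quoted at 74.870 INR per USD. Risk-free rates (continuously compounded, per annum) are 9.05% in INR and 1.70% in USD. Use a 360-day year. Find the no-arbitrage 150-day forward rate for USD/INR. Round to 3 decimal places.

77.198

F = S·e^((r_INR − r_USD)T) = 74.870 · e^((0.0905 − 0.0170) × 150/360)
= 74.870 · e^0.030625 = 74.870 × 1.031099
F = 77.198 INR per USD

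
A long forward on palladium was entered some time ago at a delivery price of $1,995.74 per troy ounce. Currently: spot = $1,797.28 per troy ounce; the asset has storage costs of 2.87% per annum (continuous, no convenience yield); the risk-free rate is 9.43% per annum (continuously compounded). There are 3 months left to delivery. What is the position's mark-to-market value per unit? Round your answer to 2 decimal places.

-$139.02 per troy ounce

Current fair forward for the remaining 3 months: F = S·e^((r + u)·T), (r + u) = 0.0943 + 0.0287 = 0.1230
F = 1797.28 · e^(0.1230 × 3/12) = 1797.28 × 1.03122766 = 1853.4048
Value of long forward = (F − K)·e^(−rT) = (1853.4048 − 1995.74) · e^(−0.0943·3/12)
= -142.3352 × 0.97670072 = -139.02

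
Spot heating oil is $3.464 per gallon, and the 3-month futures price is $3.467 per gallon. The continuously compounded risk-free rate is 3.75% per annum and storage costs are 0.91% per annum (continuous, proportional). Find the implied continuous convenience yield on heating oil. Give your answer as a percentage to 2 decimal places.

4.31%

F = S·e^((r+u−y)T) ⇒ (r+u−y) = ln(F/S)/T
ln(3.467/3.464) = 0.000866; /T ⇒ 0.003464
y = r + u − ln(F/S)/T = 0.0375 + 0.0091 − 0.003464 = 0.043136
y = 4.31%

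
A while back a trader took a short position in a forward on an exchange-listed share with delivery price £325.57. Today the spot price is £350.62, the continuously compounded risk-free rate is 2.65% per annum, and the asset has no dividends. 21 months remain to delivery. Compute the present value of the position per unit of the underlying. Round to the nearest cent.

-£39.80

Current fair forward for the remaining 21 months: F = S·e^(r·T), r = 0.0265
F = 350.62 · e^(0.0265 × 21/12) = 350.62 × 1.047467 = 367.2629
Value of long forward = (F − K)·e^(−rT) = (367.2629 − 325.57) · e^(−0.0265·21/12)
= 41.6929 × 0.954684 = 39.80
Short position value = −(long value) = -£39.80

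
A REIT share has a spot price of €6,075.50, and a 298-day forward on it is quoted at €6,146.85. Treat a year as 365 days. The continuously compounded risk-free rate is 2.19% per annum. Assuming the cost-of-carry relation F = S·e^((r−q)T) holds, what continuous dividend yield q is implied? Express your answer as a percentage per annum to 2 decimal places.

From F = S·e^((r−q)T): (r − q) = ln(F/S)/T
ln(6146.85/6075.50) = ln(1.011744) = 0.011676
(r − q) = 0.011676 / (298/365) = 0.014301
q = r − ln(F/S)/T = 0.0219 − 0.014301 = 0.007599
q = 0.76%

0.76%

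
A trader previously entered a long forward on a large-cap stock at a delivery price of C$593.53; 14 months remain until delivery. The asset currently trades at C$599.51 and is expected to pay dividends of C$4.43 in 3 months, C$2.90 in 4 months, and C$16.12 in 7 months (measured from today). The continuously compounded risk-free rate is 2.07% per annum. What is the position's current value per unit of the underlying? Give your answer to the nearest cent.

PV(remaining dividends) I = 4.43·e^(−0.0207·3/12) + 2.90·e^(−0.0207·4/12) + 16.12·e^(−0.0207·7/12) = 23.2137
Current forward F = (S − I)·e^(rT) = (599.51 − 23.2137)·e^(0.0207·14/12) = 576.2963 × 1.024444 = 590.3833
Value (long) = (F − K)·e^(−rT) = (590.3833 − 593.53) × 0.976139 = -3.0716
Value = -C$3.07

-C$3.07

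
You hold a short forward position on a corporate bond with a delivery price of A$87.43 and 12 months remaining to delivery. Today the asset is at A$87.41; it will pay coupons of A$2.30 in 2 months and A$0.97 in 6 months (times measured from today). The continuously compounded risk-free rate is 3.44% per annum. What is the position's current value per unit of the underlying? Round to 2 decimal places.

A$0.30

PV(remaining coupons) I = 2.30·e^(−0.0344·2/12) + 0.97·e^(−0.0344·6/12) = 3.2403
Current forward F = (S − I)·e^(rT) = (87.41 − 3.2403)·e^(0.0344·12/12) = 84.1697 × 1.034999 = 87.1156
Value (long) = (F − K)·e^(−rT) = (87.1156 − 87.43) × 0.966185 = -0.3038
Short position value = −(long value) = A$0.30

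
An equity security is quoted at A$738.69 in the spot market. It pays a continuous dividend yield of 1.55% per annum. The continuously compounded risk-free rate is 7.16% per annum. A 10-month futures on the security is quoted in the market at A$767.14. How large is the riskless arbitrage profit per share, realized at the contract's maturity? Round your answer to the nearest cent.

A$6.90 per share

Fair futures: F* = S·e^(carry·T), with carry = (r − q) = 0.0716 − 0.0155 = 0.0561
F* = 738.69 · e^(0.0561 × 10/12) = 738.69 · e^0.046750 = 738.69 × 1.047860 = A$774.0437
Market A$767.14 < fair A$774.0437: forward underpriced → reverse cash-and-carry (short spot, go long the forward).
At maturity, profit = |F_mkt − F*| = |767.14 − 774.0437| = A$6.90 per share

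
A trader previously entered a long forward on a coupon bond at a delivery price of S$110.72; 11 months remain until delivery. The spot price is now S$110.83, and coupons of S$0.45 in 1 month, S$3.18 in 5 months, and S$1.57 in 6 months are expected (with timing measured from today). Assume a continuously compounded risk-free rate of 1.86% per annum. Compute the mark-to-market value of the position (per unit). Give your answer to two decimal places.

-S$3.18

PV(remaining coupons) I = 0.45·e^(−0.0186·1/12) + 3.18·e^(−0.0186·5/12) + 1.57·e^(−0.0186·6/12) = 5.1602
Current forward F = (S − I)·e^(rT) = (110.83 − 5.1602)·e^(0.0186·11/12) = 105.6698 × 1.017196 = 107.4869
Value (long) = (F − K)·e^(−rT) = (107.4869 − 110.72) × 0.983095 = -3.1784
Value = -S$3.18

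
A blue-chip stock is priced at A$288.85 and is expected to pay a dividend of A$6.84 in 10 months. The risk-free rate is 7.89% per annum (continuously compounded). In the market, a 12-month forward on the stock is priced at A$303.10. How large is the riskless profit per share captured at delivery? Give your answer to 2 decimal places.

PV(dividends) I = 6.84·e^(−0.0789·10/12) = 6.4047
Fair forward F* = (S − I)·e^(rT) = (288.85 − 6.4047)·e^0.078900 = 282.4453 × 1.082096 = 305.6329
Market A$303.10 < fair 305.6329: forward underpriced → reverse cash-and-carry (short the stock, invest proceeds at r, pay the dividends, go long the forward).
Profit at T = |F_mkt − F*| = |303.10 − 305.6329| = A$2.53 per share

A$2.53 per share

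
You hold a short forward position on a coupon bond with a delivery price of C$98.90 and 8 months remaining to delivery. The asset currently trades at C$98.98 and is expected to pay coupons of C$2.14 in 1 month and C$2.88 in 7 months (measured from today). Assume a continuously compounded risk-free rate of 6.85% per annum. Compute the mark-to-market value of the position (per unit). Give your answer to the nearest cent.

PV(remaining coupons) I = 2.14·e^(−0.0685·1/12) + 2.88·e^(−0.0685·7/12) = 4.8950
Current forward F = (S − I)·e^(rT) = (98.98 − 4.8950)·e^(0.0685·8/12) = 94.0850 × 1.046725 = 98.4811
Value (long) = (F − K)·e^(−rT) = (98.4811 − 98.90) × 0.955360 = -0.4002
Short position value = −(long value) = C$0.40

C$0.40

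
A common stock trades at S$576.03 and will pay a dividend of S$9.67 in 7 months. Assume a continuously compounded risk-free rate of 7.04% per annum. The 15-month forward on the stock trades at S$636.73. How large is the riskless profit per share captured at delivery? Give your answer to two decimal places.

S$17.85 per share

PV(dividends) I = 9.67·e^(−0.0704·7/12) = 9.2809
Fair forward F* = (S − I)·e^(rT) = (576.03 − 9.2809)·e^0.088000 = 566.7491 × 1.091988 = 618.8832
Market S$636.73 > fair 618.8832: forward overpriced → cash-and-carry (borrow at r, buy the stock and collect the dividends, short the forward).
Profit at T = |F_mkt − F*| = |636.73 − 618.8832| = S$17.85 per share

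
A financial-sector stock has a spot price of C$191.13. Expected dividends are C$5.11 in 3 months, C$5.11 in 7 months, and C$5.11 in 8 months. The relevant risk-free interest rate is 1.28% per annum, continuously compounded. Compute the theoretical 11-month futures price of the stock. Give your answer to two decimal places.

PV(dividends) I = 5.11·e^(−0.0128·3/12) + 5.11·e^(−0.0128·7/12) + 5.11·e^(−0.0128·8/12)
I = 5.0937 + 5.0720 + 5.0666 = 15.2323
F = (S − I)·e^(rT) = (191.13 − 15.2323) · e^(0.0128·11/12)
= 175.8977 · e^0.011733 = 175.8977 × 1.011802 = C$177.97

C$177.97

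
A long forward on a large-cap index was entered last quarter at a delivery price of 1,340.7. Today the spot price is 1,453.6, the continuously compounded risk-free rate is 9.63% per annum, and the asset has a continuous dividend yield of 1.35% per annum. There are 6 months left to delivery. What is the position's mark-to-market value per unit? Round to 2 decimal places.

Current fair forward for the remaining 6 months: F = S·e^((r − q)·T), (r − q) = 0.0963 − 0.0135 = 0.0828
F = 1453.6 · e^(0.0828 × 6/12) = 1453.6 × 1.04226893 = 1515.0421
Value of long forward = (F − K)·e^(−rT) = (1515.0421 − 1340.7) · e^(−0.0963·6/12)
= 174.3421 × 0.95299083 = 166.15

166.15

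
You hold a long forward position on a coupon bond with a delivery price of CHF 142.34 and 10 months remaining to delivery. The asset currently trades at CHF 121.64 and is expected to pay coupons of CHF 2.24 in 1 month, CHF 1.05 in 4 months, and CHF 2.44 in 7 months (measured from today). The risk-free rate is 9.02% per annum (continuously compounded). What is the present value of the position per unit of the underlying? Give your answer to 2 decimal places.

PV(remaining coupons) I = 2.24·e^(−0.0902·1/12) + 1.05·e^(−0.0902·4/12) + 2.44·e^(−0.0902·7/12) = 5.5571
Current forward F = (S − I)·e^(rT) = (121.64 − 5.5571)·e^(0.0902·10/12) = 116.0829 × 1.078064 = 125.1448
Value (long) = (F − K)·e^(−rT) = (125.1448 − 142.34) × 0.927589 = -15.9501
Value = -CHF 15.95

-CHF 15.95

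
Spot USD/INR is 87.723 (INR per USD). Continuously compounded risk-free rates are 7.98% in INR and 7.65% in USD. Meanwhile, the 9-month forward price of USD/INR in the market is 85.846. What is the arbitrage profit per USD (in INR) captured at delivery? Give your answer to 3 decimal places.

Fair forward: F* = S·e^(carry·T), with carry = (r_INR − r_USD) = 0.0798 − 0.0765 = 0.0033
F* = 87.723 · e^(0.0033 × 9/12) = 87.723 · e^0.002475 = 87.723 × 1.002478 = 87.9404
Market 85.846 < fair 87.9404: forward underpriced → reverse cash-and-carry (short spot, go long the forward).
At maturity, profit = |F_mkt − F*| = |85.846 − 87.9404| = 2.094 per USD (in INR)

2.094 per USD (in INR)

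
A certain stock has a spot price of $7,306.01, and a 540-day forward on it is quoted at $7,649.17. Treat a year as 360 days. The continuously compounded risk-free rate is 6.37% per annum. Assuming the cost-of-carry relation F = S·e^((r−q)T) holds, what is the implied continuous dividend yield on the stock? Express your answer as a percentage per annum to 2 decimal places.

3.31%

From F = S·e^((r−q)T): (r − q) = ln(F/S)/T
ln(7649.17/7306.01) = ln(1.046970) = 0.045900
(r − q) = 0.045900 / (540/360) = 0.030600
q = r − ln(F/S)/T = 0.0637 − 0.030600 = 0.033100
q = 3.31%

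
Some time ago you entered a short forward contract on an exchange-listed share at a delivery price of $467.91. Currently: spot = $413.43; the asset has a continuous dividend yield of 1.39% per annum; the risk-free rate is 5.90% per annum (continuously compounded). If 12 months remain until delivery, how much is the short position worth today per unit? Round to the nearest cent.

$33.38

Current fair forward for the remaining 12 months: F = S·e^((r − q)·T), (r − q) = 0.0590 − 0.0139 = 0.0451
F = 413.43 · e^(0.0451 × 12/12) = 413.43 × 1.046132 = 432.5024
Value of long forward = (F − K)·e^(−rT) = (432.5024 − 467.91) · e^(−0.0590·12/12)
= -35.4076 × 0.942707 = -33.38
Short position value = −(long value) = $33.38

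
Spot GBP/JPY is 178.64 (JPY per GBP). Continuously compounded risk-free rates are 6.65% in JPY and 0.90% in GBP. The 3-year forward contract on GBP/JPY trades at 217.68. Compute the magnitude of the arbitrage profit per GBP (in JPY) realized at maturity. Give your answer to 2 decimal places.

Fair forward: F* = S·e^(carry·T), with carry = (r_JPY − r_GBP) = 0.0665 − 0.0090 = 0.0575
F* = 178.64 · e^(0.0575 × 3) = 178.64 · e^0.172500 = 178.64 × 1.188272 = 212.2729
Market 217.68 > fair 212.2729: forward overpriced → cash-and-carry (buy spot, short the forward).
At maturity, profit = |F_mkt − F*| = |217.68 − 212.2729| = 5.41 per GBP (in JPY)

5.41 per GBP (in JPY)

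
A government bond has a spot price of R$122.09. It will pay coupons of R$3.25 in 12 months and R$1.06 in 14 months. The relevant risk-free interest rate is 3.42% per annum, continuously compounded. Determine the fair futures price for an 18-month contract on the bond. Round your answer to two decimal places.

PV(coupons) I = 3.25·e^(−0.0342·12/12) + 1.06·e^(−0.0342·14/12)
I = 3.1407 + 1.0185 = 4.1592
F = (S − I)·e^(rT) = (122.09 − 4.1592) · e^(0.0342·18/12)
= 117.9308 · e^0.051300 = 117.9308 × 1.052639 = R$124.14

R$124.14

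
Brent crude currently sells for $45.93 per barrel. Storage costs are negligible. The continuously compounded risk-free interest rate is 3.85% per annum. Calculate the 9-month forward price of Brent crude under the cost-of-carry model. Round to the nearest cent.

$47.28 per barrel

F = S·e^(rT) = 45.93 · e^(0.0385 × 9/12) = 45.93 · e^0.028875
= 45.93 × 1.029296 = $47.28 per barrel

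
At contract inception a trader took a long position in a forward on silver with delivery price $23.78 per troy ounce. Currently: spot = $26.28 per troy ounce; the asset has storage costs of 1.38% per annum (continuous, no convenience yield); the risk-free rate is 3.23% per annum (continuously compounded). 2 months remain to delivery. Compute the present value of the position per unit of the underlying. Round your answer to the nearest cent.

Current fair forward for the remaining 2 months: F = S·e^((r + u)·T), (r + u) = 0.0323 + 0.0138 = 0.0461
F = 26.28 · e^(0.0461 × 2/12) = 26.28 × 1.007713 = 26.4827
Value of long forward = (F − K)·e^(−rT) = (26.4827 − 23.78) · e^(−0.0323·2/12)
= 2.7027 × 0.994631 = 2.69

$2.69 per troy ounce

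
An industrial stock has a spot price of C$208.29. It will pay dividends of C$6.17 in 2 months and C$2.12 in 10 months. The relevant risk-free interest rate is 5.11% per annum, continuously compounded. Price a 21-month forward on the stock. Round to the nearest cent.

PV(dividends) I = 6.17·e^(−0.0511·2/12) + 2.12·e^(−0.0511·10/12)
I = 6.1177 + 2.0316 = 8.1493
F = (S − I)·e^(rT) = (208.29 − 8.1493) · e^(0.0511·21/12)
= 200.1407 · e^0.089425 = 200.1407 × 1.093545 = C$218.86

C$218.86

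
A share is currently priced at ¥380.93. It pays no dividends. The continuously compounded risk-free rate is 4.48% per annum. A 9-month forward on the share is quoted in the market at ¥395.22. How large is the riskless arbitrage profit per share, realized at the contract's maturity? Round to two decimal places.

Fair forward: F* = S·e^(carry·T), with carry = r = 0.0448
F* = 380.93 · e^(0.0448 × 9/12) = 380.93 · e^0.033600 = 380.93 × 1.034171 = ¥393.9468
Market ¥395.22 > fair ¥393.9468: forward overpriced → cash-and-carry (buy spot, short the forward).
At maturity, profit = |F_mkt − F*| = |395.22 − 393.9468| = ¥1.27 per share

¥1.27 per share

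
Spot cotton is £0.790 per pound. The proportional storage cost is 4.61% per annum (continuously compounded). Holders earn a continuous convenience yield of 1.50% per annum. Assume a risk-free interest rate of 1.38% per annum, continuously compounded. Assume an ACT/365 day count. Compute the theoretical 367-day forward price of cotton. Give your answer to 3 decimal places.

Net carry = r + u − y = 0.0138 + 0.0461 − 0.0150 = 0.0449
F = S·e^((r+u−y)T) = 0.790 · e^(0.0449 × 367/365) = 0.790 · e^0.045146
= 0.790 × 1.046181 = £0.826 per pound

£0.826 per pound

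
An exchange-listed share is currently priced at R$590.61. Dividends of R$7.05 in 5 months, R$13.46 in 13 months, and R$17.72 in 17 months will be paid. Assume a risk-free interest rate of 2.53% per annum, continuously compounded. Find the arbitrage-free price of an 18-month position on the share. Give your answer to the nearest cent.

PV(dividends) I = 7.05·e^(−0.0253·5/12) + 13.46·e^(−0.0253·13/12) + 17.72·e^(−0.0253·17/12)
I = 6.9761 + 13.0961 + 17.0961 = 37.1683
F = (S − I)·e^(rT) = (590.61 − 37.1683) · e^(0.0253·18/12)
= 553.4417 · e^0.037950 = 553.4417 × 1.038679 = R$574.85

R$574.85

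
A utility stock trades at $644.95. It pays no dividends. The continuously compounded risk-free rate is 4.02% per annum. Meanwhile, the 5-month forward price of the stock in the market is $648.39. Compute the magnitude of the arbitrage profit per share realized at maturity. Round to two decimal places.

Fair forward: F* = S·e^(carry·T), with carry = r = 0.0402
F* = 644.95 · e^(0.0402 × 5/12) = 644.95 · e^0.016750 = 644.95 × 1.016891 = $655.8439
Market $648.39 < fair $655.8439: forward underpriced → reverse cash-and-carry (short spot, go long the forward).
At maturity, profit = |F_mkt − F*| = |648.39 − 655.8439| = $7.45 per share

$7.45 per share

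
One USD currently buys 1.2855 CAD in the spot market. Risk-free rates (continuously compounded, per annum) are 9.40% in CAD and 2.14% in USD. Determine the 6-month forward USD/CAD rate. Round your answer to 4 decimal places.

F = S·e^((r_CAD − r_USD)T) = 1.2855 · e^((0.0940 − 0.0214) × 6/12)
= 1.2855 · e^0.036300 = 1.2855 × 1.036967
F = 1.3330 CAD per USD

1.3330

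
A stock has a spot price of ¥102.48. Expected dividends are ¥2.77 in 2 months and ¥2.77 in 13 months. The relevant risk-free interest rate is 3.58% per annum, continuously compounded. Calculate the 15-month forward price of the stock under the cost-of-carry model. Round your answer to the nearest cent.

¥101.50

PV(dividends) I = 2.77·e^(−0.0358·2/12) + 2.77·e^(−0.0358·13/12)
I = 2.7535 + 2.6646 = 5.4181
F = (S − I)·e^(rT) = (102.48 − 5.4181) · e^(0.0358·15/12)
= 97.0619 · e^0.044750 = 97.0619 × 1.045766 = ¥101.50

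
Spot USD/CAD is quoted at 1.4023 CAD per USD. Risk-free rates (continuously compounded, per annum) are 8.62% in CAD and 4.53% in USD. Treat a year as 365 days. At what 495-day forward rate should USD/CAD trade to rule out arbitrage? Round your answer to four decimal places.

F = S·e^((r_CAD − r_USD)T) = 1.4023 · e^((0.0862 − 0.0453) × 495/365)
= 1.4023 · e^0.055467 = 1.4023 × 1.057034
F = 1.4823 CAD per USD

1.4823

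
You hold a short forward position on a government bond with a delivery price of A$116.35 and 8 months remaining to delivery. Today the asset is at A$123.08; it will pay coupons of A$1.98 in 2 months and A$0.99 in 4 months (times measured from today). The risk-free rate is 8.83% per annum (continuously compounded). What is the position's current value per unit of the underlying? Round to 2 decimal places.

PV(remaining coupons) I = 1.98·e^(−0.0883·2/12) + 0.99·e^(−0.0883·4/12) = 2.9124
Current forward F = (S − I)·e^(rT) = (123.08 − 2.9124)·e^(0.0883·8/12) = 120.1676 × 1.060634 = 127.4538
Value (long) = (F − K)·e^(−rT) = (127.4538 − 116.35) × 0.942832 = 10.4690
Short position value = −(long value) = -A$10.47

-A$10.47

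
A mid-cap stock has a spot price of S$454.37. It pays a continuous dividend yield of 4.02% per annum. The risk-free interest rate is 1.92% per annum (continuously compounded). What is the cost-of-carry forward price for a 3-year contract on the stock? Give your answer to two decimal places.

S$426.63

F = S·e^((r − q)T) = 454.37 · e^((0.0192 − 0.0402) × 3)
= 454.37 · e^-0.063000 = 454.37 × 0.938943
F = S$426.63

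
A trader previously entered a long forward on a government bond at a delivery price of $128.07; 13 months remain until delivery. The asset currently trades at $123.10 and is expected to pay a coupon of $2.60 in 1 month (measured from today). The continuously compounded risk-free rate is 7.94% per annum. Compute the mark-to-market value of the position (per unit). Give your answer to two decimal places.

PV(remaining coupons) I = 2.60·e^(−0.0794·1/12) = 2.5829
Current forward F = (S − I)·e^(rT) = (123.10 − 2.5829)·e^(0.0794·13/12) = 120.5171 × 1.089824 = 131.3424
Value (long) = (F − K)·e^(−rT) = (131.3424 − 128.07) × 0.917579 = 3.0027
Value = $3.00

$3.00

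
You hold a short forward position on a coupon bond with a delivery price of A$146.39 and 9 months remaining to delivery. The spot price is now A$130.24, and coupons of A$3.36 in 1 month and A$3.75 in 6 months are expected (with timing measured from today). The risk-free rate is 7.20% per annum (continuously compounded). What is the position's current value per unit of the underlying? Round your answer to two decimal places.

A$15.41

PV(remaining coupons) I = 3.36·e^(−0.0720·1/12) + 3.75·e^(−0.0720·6/12) = 6.9573
Current forward F = (S − I)·e^(rT) = (130.24 − 6.9573)·e^(0.0720·9/12) = 123.2827 × 1.055485 = 130.1230
Value (long) = (F − K)·e^(−rT) = (130.1230 − 146.39) × 0.947432 = -15.4119
Short position value = −(long value) = A$15.41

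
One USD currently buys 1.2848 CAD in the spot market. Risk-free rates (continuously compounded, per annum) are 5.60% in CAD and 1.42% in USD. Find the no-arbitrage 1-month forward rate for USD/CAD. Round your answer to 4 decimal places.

F = S·e^((r_CAD − r_USD)T) = 1.2848 · e^((0.0560 − 0.0142) × 1/12)
= 1.2848 · e^0.003483 = 1.2848 × 1.003489
F = 1.2893 CAD per USD

1.2893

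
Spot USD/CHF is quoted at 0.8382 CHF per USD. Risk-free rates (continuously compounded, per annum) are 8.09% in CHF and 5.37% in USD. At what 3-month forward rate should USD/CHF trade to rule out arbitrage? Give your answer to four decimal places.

0.8439

F = S·e^((r_CHF − r_USD)T) = 0.8382 · e^((0.0809 − 0.0537) × 3/12)
= 0.8382 · e^0.006800 = 0.8382 × 1.006823
F = 0.8439 CHF per USD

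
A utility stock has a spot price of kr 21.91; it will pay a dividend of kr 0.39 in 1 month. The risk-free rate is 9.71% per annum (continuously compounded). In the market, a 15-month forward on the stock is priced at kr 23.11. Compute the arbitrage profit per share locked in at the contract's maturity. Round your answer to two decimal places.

PV(dividends) I = 0.39·e^(−0.0971·1/12) = 0.3869
Fair forward F* = (S − I)·e^(rT) = (21.91 − 0.3869)·e^0.121375 = 21.5231 × 1.129048 = 24.3006
Market kr 23.11 < fair 24.3006: forward underpriced → reverse cash-and-carry (short the stock, invest proceeds at r, pay the dividends, go long the forward).
Profit at T = |F_mkt − F*| = |23.11 − 24.3006| = kr 1.19 per share

kr 1.19 per share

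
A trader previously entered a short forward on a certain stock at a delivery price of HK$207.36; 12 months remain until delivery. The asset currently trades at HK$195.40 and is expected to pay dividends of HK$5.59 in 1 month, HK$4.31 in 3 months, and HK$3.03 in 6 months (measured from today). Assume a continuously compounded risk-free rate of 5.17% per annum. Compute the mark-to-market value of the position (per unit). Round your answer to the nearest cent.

PV(remaining dividends) I = 5.59·e^(−0.0517·1/12) + 4.31·e^(−0.0517·3/12) + 3.03·e^(−0.0517·6/12) = 12.7733
Current forward F = (S − I)·e^(rT) = (195.40 − 12.7733)·e^(0.0517·12/12) = 182.6267 × 1.053060 = 192.3169
Value (long) = (F − K)·e^(−rT) = (192.3169 − 207.36) × 0.949614 = -14.2851
Short position value = −(long value) = HK$14.29

HK$14.29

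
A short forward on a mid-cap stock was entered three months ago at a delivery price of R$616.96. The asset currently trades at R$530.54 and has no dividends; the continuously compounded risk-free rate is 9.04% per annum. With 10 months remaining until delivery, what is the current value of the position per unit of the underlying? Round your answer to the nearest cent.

R$41.65

Current fair forward for the remaining 10 months: F = S·e^(r·T), r = 0.0904
F = 530.54 · e^(0.0904 × 10/12) = 530.54 × 1.078244 = 572.0516
Value of long forward = (F − K)·e^(−rT) = (572.0516 − 616.96) · e^(−0.0904·10/12)
= -44.9084 × 0.927434 = -41.65
Short position value = −(long value) = R$41.65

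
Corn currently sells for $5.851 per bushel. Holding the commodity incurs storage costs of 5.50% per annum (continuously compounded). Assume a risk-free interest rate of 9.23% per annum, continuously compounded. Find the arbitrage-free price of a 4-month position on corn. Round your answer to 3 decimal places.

$6.145 per bushel

Net carry = r + u − y = 0.0923 + 0.0550 − 0.0000 = 0.1473
F = S·e^((r+u−y)T) = 5.851 · e^(0.1473 × 4/12) = 5.851 · e^0.049100
= 5.851 × 1.050325 = $6.145 per bushel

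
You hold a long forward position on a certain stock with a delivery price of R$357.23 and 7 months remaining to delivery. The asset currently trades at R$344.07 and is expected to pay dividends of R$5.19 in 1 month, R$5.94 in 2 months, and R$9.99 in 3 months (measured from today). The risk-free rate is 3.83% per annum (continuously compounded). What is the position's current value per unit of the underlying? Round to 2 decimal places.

-R$26.24

PV(remaining dividends) I = 5.19·e^(−0.0383·1/12) + 5.94·e^(−0.0383·2/12) + 9.99·e^(−0.0383·3/12) = 20.9705
Current forward F = (S − I)·e^(rT) = (344.07 − 20.9705)·e^(0.0383·7/12) = 323.0995 × 1.022593 = 330.3993
Value (long) = (F − K)·e^(−rT) = (330.3993 − 357.23) × 0.977906 = -26.2379
Value = -R$26.24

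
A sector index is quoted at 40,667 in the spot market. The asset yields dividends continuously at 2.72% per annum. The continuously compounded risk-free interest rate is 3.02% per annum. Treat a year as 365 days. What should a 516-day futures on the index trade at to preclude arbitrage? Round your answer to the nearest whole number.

40,840

F = S·e^((r − q)T) = 40667 · e^((0.0302 − 0.0272) × 516/365)
= 40667 · e^0.004241 = 40667 × 1.004250
F = 40,840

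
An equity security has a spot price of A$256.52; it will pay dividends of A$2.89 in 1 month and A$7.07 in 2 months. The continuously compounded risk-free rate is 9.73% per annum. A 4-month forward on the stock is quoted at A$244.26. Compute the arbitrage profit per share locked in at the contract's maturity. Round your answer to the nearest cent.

PV(dividends) I = 2.89·e^(−0.0973·1/12) + 7.07·e^(−0.0973·2/12) = 9.8229
Fair forward F* = (S − I)·e^(rT) = (256.52 − 9.8229)·e^0.032433 = 246.6971 × 1.032965 = 254.8295
Market A$244.26 < fair 254.8295: forward underpriced → reverse cash-and-carry (short the stock, invest proceeds at r, pay the dividends, go long the forward).
Profit at T = |F_mkt − F*| = |244.26 − 254.8295| = A$10.57 per share

A$10.57 per share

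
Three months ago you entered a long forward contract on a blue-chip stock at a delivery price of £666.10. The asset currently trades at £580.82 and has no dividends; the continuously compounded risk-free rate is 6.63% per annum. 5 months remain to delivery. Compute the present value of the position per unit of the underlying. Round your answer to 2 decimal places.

Current fair forward for the remaining 5 months: F = S·e^(r·T), r = 0.0663
F = 580.82 · e^(0.0663 × 5/12) = 580.82 × 1.028010 = 597.0888
Value of long forward = (F − K)·e^(−rT) = (597.0888 − 666.10) · e^(−0.0663·5/12)
= -69.0112 × 0.972753 = -67.13

-£67.13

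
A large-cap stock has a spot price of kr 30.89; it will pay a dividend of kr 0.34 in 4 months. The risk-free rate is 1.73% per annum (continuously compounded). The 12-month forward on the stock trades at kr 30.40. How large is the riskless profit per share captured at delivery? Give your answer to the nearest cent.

kr 0.69 per share

PV(dividends) I = 0.34·e^(−0.0173·4/12) = 0.3380
Fair forward F* = (S − I)·e^(rT) = (30.89 − 0.3380)·e^0.017300 = 30.5520 × 1.017451 = 31.0852
Market kr 30.40 < fair 31.0852: forward underpriced → reverse cash-and-carry (short the stock, invest proceeds at r, pay the dividends, go long the forward).
Profit at T = |F_mkt − F*| = |30.40 − 31.0852| = kr 0.69 per share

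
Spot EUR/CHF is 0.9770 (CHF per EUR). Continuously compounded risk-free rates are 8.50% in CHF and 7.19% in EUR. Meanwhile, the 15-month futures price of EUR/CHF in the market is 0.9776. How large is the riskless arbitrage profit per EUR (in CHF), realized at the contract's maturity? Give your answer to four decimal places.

Fair futures: F* = S·e^(carry·T), with carry = (r_CHF − r_EUR) = 0.0850 − 0.0719 = 0.0131
F* = 0.9770 · e^(0.0131 × 15/12) = 0.9770 · e^0.016375 = 0.9770 × 1.016510 = 0.9931
Market 0.9776 < fair 0.9931: forward underpriced → reverse cash-and-carry (short spot, go long the forward).
At maturity, profit = |F_mkt − F*| = |0.9776 − 0.9931| = 0.0155 per EUR (in CHF)

0.0155 per EUR (in CHF)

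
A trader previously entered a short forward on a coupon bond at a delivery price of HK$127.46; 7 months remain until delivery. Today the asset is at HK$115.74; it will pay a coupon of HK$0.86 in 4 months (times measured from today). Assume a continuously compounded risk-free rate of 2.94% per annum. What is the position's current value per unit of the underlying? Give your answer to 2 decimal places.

PV(remaining coupons) I = 0.86·e^(−0.0294·4/12) = 0.8516
Current forward F = (S − I)·e^(rT) = (115.74 − 0.8516)·e^(0.0294·7/12) = 114.8884 × 1.017298 = 116.8757
Value (long) = (F − K)·e^(−rT) = (116.8757 − 127.46) × 0.982996 = -10.4043
Short position value = −(long value) = HK$10.40

HK$10.40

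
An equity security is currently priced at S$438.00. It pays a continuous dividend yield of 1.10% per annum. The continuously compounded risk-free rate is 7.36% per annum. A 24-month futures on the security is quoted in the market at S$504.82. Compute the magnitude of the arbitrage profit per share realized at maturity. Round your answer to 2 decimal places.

Fair futures: F* = S·e^(carry·T), with carry = (r − q) = 0.0736 − 0.0110 = 0.0626
F* = 438.00 · e^(0.0626 × 24/12) = 438.00 · e^0.125200 = 438.00 × 1.133375 = S$496.4183
Market S$504.82 > fair S$496.4183: forward overpriced → cash-and-carry (buy spot, short the forward).
At maturity, profit = |F_mkt − F*| = |504.82 − 496.4183| = S$8.40 per share

S$8.40 per share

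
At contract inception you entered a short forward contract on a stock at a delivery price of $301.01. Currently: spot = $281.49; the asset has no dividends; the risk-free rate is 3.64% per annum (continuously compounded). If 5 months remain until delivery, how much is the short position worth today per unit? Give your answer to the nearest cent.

Current fair forward for the remaining 5 months: F = S·e^(r·T), r = 0.0364
F = 281.49 · e^(0.0364 × 5/12) = 281.49 × 1.015282 = 285.7917
Value of long forward = (F − K)·e^(−rT) = (285.7917 − 301.01) · e^(−0.0364·5/12)
= -15.2183 × 0.984948 = -14.99
Short position value = −(long value) = $14.99

$14.99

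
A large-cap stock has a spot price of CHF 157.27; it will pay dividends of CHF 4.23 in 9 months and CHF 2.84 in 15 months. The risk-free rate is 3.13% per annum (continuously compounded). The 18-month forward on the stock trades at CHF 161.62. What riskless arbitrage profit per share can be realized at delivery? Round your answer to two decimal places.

PV(dividends) I = 4.23·e^(−0.0313·9/12) + 2.84·e^(−0.0313·15/12) = 6.8629
Fair forward F* = (S − I)·e^(rT) = (157.27 − 6.8629)·e^0.046950 = 150.4071 × 1.048070 = 157.6372
Market CHF 161.62 > fair 157.6372: forward overpriced → cash-and-carry (borrow at r, buy the stock and collect the dividends, short the forward).
Profit at T = |F_mkt − F*| = |161.62 − 157.6372| = CHF 3.98 per share

CHF 3.98 per share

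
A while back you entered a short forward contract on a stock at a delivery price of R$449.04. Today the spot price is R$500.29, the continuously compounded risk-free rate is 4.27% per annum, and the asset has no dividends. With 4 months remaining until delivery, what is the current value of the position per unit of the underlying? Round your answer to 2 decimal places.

Current fair forward for the remaining 4 months: F = S·e^(r·T), r = 0.0427
F = 500.29 · e^(0.0427 × 4/12) = 500.29 × 1.014335 = 507.4617
Value of long forward = (F − K)·e^(−rT) = (507.4617 − 449.04) · e^(−0.0427·4/12)
= 58.4217 × 0.985867 = 57.60
Short position value = −(long value) = -R$57.60

-R$57.60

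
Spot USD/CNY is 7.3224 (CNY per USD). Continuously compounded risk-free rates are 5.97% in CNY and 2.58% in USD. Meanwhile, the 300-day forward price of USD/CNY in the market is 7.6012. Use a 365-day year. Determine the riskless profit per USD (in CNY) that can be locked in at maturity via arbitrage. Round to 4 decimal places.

Fair forward: F* = S·e^(carry·T), with carry = (r_CNY − r_USD) = 0.0597 − 0.0258 = 0.0339
F* = 7.3224 · e^(0.0339 × 300/365) = 7.3224 · e^0.027863 = 7.3224 × 1.028255 = 7.5293
Market 7.6012 > fair 7.5293: forward overpriced → cash-and-carry (buy spot, short the forward).
At maturity, profit = |F_mkt − F*| = |7.6012 − 7.5293| = 0.0719 per USD (in CNY)

0.0719 per USD (in CNY)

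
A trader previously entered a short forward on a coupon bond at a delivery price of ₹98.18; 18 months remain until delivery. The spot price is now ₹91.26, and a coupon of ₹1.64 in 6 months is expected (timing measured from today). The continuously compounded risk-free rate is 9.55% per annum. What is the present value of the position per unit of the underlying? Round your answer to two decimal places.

-₹4.62

PV(remaining coupons) I = 1.64·e^(−0.0955·6/12) = 1.5635
Current forward F = (S − I)·e^(rT) = (91.26 − 1.5635)·e^(0.0955·18/12) = 89.6965 × 1.154018 = 103.5114
Value (long) = (F − K)·e^(−rT) = (103.5114 − 98.18) × 0.866537 = 4.6199
Short position value = −(long value) = -₹4.62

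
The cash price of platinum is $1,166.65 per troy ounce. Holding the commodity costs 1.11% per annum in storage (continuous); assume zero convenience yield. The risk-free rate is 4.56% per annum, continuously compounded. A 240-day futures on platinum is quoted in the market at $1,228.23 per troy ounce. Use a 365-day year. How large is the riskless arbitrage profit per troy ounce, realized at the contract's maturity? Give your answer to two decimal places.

Fair futures: F* = S·e^(carry·T), with carry = (r + u) = 0.0456 + 0.0111 = 0.0567
F* = 1166.65 · e^(0.0567 × 240/365) = 1166.65 · e^0.03728219 = 1166.65 × 1.03798589 = $1210.9662
Market $1228.23 > fair $1210.9662: forward overpriced → cash-and-carry (buy spot, short the forward).
At maturity, profit = |F_mkt − F*| = |1228.23 − 1210.9662| = $17.26 per troy ounce

$17.26 per troy ounce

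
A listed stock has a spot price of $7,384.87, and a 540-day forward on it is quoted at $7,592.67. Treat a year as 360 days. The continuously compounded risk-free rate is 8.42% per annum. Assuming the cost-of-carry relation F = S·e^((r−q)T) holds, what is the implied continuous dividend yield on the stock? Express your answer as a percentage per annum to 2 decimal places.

From F = S·e^((r−q)T): (r − q) = ln(F/S)/T
ln(7592.67/7384.87) = ln(1.028139) = 0.027750
(r − q) = 0.027750 / (540/360) = 0.018500
q = r − ln(F/S)/T = 0.0842 − 0.018500 = 0.065700
q = 6.57%

6.57%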